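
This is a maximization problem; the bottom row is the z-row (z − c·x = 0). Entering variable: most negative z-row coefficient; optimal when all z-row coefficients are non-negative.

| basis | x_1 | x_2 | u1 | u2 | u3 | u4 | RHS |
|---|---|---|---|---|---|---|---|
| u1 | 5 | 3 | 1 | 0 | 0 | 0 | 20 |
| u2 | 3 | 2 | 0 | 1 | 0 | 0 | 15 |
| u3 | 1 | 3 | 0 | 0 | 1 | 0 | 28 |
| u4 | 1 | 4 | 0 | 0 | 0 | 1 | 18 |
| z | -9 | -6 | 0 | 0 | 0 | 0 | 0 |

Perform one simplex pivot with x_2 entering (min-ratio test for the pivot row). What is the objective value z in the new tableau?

27

Ratio test on column x_2 — row 1: 20/3 = 20/3; row 2: 15/2 = 15/2; row 3: 28/3 = 28/3; row 4: 18/4 = 9/2. Minimum is 9/2 at row 4 (u4 leaves); pivot element 4.
Pivot on row 4; the z-row RHS becomes 0 − (-6)·(9/2) = 27.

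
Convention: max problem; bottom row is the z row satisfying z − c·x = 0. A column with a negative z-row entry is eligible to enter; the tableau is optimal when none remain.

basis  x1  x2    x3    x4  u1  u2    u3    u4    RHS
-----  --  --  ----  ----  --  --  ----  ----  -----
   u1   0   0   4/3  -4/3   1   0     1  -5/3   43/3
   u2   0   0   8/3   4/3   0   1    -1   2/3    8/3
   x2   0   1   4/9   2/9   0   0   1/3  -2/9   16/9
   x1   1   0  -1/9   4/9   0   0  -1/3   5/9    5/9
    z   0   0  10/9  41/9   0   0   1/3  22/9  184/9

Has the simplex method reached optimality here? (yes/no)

yes

Every z-row coefficient is ≥ 0, so the tableau is optimal.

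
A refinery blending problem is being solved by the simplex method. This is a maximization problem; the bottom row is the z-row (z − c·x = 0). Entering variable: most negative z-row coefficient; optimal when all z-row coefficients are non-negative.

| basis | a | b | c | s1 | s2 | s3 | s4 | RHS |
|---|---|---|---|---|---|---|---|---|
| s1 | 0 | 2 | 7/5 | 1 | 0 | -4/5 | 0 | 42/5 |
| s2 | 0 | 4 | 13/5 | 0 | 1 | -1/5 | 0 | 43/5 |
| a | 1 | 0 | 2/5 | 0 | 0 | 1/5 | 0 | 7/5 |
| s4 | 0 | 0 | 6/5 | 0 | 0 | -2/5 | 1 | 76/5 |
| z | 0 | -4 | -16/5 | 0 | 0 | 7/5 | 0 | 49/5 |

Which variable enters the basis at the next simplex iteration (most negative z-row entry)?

Negative z-row entries: b: -4, c: -16/5.
The most negative is -4 in column b, so b enters.

b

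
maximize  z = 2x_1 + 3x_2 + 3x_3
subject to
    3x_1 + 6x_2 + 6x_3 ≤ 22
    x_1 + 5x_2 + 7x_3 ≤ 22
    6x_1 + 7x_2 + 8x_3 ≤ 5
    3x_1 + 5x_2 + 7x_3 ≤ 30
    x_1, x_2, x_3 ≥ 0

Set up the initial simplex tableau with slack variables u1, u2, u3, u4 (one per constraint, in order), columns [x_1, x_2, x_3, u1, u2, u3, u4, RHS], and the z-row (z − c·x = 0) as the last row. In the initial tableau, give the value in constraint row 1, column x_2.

Constraint 1 has coefficient 6 on x_2.

6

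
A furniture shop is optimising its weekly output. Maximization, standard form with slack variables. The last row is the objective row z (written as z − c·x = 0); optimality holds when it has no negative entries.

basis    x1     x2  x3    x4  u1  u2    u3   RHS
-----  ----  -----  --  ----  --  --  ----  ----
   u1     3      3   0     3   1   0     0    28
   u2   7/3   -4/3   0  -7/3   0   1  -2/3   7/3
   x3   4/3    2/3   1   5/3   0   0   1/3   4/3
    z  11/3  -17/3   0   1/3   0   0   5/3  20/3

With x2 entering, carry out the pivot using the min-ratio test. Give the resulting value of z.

Ratio test on column x2 — row 1: 28/3 = 28/3; row 2: entry -4/3 ≤ 0; row 3: (4/3)/(2/3) = 2. Minimum is 2 at row 3 (x3 leaves); pivot element 2/3.
Pivot on row 3; the z-row RHS becomes 20/3 − (-17/3)·2 = 18.

18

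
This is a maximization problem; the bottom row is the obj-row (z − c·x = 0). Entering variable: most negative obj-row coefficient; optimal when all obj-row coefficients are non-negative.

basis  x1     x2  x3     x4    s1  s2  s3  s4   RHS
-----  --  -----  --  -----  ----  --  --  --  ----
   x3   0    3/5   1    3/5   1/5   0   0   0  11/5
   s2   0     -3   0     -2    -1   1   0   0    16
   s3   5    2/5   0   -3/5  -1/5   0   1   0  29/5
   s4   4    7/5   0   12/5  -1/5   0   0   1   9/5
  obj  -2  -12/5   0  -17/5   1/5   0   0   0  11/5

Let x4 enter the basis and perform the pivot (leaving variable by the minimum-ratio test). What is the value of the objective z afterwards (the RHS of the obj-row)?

Ratio test on column x4 — row 1: (11/5)/(3/5) = 11/3; row 2: entry -2 ≤ 0; row 3: entry -3/5 ≤ 0; row 4: (9/5)/(12/5) = 3/4. Minimum is 3/4 at row 4 (s4 leaves); pivot element 12/5.
Pivot on row 4; the obj-row RHS becomes 11/5 − (-17/5)·(3/4) = 19/4.

19/4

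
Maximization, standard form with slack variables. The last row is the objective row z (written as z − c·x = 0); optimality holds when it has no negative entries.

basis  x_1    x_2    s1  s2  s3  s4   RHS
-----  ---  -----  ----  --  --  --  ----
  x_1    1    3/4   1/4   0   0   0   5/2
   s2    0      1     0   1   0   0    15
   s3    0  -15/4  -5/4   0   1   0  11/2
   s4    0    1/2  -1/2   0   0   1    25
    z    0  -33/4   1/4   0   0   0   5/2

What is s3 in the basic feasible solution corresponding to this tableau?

s3 is basic (row 3); its value is the RHS of that row, 11/2.

11/2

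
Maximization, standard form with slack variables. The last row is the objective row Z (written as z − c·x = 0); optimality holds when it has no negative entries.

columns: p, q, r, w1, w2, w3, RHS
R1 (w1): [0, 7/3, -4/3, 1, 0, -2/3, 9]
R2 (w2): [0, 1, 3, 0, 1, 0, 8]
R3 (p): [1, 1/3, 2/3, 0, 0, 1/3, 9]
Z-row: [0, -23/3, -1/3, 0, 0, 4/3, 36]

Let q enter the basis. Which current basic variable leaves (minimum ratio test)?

w1

Column q entries and ratios — w1: 9/(7/3) = 27/7; w2: 8/1 = 8; p: 9/(1/3) = 27.
Smallest ratio is 27/7 in the row of w1, so w1 leaves.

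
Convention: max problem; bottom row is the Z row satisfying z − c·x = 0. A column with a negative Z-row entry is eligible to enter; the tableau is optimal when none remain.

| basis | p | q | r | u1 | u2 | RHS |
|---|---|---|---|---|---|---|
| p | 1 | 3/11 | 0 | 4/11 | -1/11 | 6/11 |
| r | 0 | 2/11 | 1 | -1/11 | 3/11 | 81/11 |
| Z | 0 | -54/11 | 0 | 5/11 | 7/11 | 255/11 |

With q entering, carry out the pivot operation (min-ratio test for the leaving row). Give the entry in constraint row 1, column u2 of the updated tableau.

-1/3

Ratio test on column q — row 1: (6/11)/(3/11) = 2; row 2: (81/11)/(2/11) = 81/2. Minimum is 2 at row 1 (p leaves); pivot element 3/11.
Divide row 1 by 3/11; eliminate column q from the other rows.
In the new row 1, the u2 entry is the old entry divided by the pivot: (-1/11)/(3/11) = -1/3.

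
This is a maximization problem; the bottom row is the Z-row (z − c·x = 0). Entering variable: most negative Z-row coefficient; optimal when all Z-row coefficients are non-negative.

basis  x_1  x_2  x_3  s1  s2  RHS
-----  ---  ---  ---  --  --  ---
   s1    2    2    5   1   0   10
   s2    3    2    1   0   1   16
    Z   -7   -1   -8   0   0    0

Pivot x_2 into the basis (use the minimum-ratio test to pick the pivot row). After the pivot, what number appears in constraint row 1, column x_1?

Ratio test on column x_2 — row 1: 10/2 = 5; row 2: 16/2 = 8. Minimum is 5 at row 1 (s1 leaves); pivot element 2.
Divide row 1 by 2; eliminate column x_2 from the other rows.
In the new row 1, the x_1 entry is the old entry divided by the pivot: 2/2 = 1.

1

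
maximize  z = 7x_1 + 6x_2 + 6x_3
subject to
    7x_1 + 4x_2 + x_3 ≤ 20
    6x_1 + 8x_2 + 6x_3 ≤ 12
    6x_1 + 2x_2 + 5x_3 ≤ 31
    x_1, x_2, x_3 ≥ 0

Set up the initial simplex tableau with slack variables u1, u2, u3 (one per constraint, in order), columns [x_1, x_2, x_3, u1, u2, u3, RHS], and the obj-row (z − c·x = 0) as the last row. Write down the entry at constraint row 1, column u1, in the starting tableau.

Slack u1 belongs to constraint 1; its column is the unit vector e_1, so the entry in row 1 is 1.

1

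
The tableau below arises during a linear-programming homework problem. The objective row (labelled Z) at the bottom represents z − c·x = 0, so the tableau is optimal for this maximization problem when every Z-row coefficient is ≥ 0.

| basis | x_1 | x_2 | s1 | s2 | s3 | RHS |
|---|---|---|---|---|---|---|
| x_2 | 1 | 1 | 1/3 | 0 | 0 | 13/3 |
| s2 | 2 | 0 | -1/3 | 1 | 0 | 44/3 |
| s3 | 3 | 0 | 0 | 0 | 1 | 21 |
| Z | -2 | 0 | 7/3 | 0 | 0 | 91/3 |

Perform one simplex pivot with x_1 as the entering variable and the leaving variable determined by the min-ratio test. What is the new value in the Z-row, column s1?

Ratio test on column x_1 — row 1: (13/3)/1 = 13/3; row 2: (44/3)/2 = 22/3; row 3: 21/3 = 7. Minimum is 13/3 at row 1 (x_2 leaves); pivot element 1.
Divide row 1 by 1; eliminate column x_1 from the other rows.
Z-row update in column s1: 7/3 − (-2)·(1/3) = 3.

3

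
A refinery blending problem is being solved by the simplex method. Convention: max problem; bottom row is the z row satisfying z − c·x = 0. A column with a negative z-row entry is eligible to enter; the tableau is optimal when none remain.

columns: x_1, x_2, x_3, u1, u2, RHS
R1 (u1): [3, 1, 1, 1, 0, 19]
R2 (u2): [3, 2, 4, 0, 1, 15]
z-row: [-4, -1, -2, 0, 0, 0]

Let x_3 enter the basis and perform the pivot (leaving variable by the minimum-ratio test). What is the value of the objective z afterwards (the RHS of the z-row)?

Ratio test on column x_3 — row 1: 19/1 = 19; row 2: 15/4 = 15/4. Minimum is 15/4 at row 2 (u2 leaves); pivot element 4.
Pivot on row 2; the z-row RHS becomes 0 − (-2)·(15/4) = 15/2.

15/2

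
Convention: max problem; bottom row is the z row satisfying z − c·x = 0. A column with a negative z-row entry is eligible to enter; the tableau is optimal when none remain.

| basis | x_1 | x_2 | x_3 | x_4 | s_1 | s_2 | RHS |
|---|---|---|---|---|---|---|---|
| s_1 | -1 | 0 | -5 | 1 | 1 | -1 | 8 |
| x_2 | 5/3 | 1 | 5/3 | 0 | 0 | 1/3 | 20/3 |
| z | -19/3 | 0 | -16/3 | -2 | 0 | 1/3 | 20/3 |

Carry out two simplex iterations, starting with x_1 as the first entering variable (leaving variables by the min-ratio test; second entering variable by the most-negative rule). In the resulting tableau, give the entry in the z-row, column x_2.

Ratio test on column x_1 — row 1: entry -1 ≤ 0; row 2: (20/3)/(5/3) = 4. Minimum is 4 at row 2 (x_2 leaves); pivot element 5/3.
Divide row 2 by 5/3; eliminate column x_1 from the other rows.
Second iteration: most negative z-row entry is -2 in column x_4, so x_4 enters.
Ratio test on column x_4 — row 1: 12/1 = 12; row 2: entry 0 ≤ 0. Minimum is 12 at row 1 (s_1 leaves); pivot element 1.
Divide row 1 by 1; eliminate column x_4 from the other rows.
After both pivots, the entry at the z-row, column x_2 is 5.

5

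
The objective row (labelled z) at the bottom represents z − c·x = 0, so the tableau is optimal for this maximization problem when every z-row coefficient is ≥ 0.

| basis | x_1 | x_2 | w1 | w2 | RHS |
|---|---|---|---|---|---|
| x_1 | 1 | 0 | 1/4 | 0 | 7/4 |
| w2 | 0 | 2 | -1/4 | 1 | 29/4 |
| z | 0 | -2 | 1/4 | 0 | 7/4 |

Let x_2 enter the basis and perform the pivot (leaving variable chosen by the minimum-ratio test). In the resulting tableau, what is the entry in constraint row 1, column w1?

Ratio test on column x_2 — row 1: entry 0 ≤ 0; row 2: (29/4)/2 = 29/8. Minimum is 29/8 at row 2 (w2 leaves); pivot element 2.
Divide row 2 by 2; eliminate column x_2 from the other rows.
Row 1 update in column w1: 1/4 − 0·(-1/8) = 1/4.

1/4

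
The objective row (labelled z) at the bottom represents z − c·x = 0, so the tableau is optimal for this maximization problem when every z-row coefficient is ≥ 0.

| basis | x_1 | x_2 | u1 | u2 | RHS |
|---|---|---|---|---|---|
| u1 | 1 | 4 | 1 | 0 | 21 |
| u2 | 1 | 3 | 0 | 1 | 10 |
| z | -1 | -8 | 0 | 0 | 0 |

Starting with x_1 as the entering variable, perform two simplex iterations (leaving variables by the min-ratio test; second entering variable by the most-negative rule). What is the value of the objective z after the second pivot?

80/3

Ratio test on column x_1 — row 1: 21/1 = 21; row 2: 10/1 = 10. Minimum is 10 at row 2 (u2 leaves); pivot element 1.
Pivot on row 2; the z-row RHS becomes 0 − (-1)·10 = 10.
Next entering variable (most negative z-row entry -5): x_2.
Ratio test on column x_2 — row 1: 11/1 = 11; row 2: 10/3 = 10/3. Minimum is 10/3 at row 2 (x_1 leaves); pivot element 3.
After the second pivot the z-row RHS is 10 − (-5)·(10/3) = 80/3.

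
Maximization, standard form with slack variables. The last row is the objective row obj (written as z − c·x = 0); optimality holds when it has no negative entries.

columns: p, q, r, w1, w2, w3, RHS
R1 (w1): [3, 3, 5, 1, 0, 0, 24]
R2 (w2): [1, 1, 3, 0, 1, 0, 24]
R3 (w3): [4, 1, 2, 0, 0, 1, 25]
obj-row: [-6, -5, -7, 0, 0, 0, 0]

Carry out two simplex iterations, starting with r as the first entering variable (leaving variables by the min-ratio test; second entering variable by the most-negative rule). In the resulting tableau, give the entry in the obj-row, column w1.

Ratio test on column r — row 1: 24/5 = 24/5; row 2: 24/3 = 8; row 3: 25/2 = 25/2. Minimum is 24/5 at row 1 (w1 leaves); pivot element 5.
Divide row 1 by 5; eliminate column r from the other rows.
Second iteration: most negative obj-row entry is -9/5 in column p, so p enters.
Ratio test on column p — row 1: (24/5)/(3/5) = 8; row 2: entry -4/5 ≤ 0; row 3: (77/5)/(14/5) = 11/2. Minimum is 11/2 at row 3 (w3 leaves); pivot element 14/5.
Divide row 3 by 14/5; eliminate column p from the other rows.
After both pivots, the entry at the obj-row, column w1 is 8/7.

8/7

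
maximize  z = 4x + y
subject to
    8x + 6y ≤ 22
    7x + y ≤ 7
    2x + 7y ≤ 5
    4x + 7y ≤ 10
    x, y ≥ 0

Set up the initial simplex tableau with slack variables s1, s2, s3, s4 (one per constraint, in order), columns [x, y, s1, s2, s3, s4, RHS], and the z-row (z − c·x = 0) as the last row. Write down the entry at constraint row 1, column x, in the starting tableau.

8

Constraint 1 has coefficient 8 on x.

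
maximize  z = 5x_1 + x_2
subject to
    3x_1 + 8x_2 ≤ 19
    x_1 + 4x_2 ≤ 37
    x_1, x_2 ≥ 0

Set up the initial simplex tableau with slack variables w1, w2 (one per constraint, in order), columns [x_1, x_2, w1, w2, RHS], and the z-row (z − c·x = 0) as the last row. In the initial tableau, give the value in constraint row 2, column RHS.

37

The RHS of constraint 2 is b_2 = 37.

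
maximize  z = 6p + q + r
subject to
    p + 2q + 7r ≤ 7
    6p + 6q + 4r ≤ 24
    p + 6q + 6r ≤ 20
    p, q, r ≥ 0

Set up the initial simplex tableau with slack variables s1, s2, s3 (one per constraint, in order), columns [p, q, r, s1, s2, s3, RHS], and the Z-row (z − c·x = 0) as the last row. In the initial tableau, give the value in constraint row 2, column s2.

Slack s2 belongs to constraint 2; its column is the unit vector e_2, so the entry in row 2 is 1.

1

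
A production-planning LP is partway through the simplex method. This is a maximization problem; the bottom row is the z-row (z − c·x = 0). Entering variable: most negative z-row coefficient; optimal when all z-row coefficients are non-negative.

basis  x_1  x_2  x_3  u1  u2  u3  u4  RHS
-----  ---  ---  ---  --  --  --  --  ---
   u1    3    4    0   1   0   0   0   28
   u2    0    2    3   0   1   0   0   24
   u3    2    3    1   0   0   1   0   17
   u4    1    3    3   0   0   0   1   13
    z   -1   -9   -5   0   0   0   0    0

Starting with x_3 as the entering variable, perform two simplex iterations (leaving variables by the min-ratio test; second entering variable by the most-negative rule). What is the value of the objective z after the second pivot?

Ratio test on column x_3 — row 1: entry 0 ≤ 0; row 2: 24/3 = 8; row 3: 17/1 = 17; row 4: 13/3 = 13/3. Minimum is 13/3 at row 4 (u4 leaves); pivot element 3.
Pivot on row 4; the z-row RHS becomes 0 − (-5)·(13/3) = 65/3.
Next entering variable (most negative z-row entry -4): x_2.
Ratio test on column x_2 — row 1: 28/4 = 7; row 2: entry -1 ≤ 0; row 3: (38/3)/2 = 19/3; row 4: (13/3)/1 = 13/3. Minimum is 13/3 at row 4 (x_3 leaves); pivot element 1.
After the second pivot the z-row RHS is 65/3 − (-4)·(13/3) = 39.

39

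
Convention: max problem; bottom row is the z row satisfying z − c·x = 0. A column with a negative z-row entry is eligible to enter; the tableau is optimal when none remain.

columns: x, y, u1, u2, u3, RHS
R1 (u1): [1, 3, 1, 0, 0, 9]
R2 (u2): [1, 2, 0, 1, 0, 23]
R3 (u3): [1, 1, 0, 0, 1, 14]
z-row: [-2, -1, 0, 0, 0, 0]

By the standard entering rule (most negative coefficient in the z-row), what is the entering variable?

x

Negative z-row entries: x: -2, y: -1.
The most negative is -2 in column x, so x enters.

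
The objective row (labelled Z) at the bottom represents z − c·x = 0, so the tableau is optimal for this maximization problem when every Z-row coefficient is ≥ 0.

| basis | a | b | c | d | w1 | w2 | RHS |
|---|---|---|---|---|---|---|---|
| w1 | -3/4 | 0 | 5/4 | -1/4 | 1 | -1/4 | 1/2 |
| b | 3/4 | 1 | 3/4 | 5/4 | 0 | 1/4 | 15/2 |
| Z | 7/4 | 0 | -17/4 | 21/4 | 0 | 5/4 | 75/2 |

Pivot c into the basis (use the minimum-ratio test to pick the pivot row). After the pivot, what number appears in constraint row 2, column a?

6/5

Ratio test on column c — row 1: (1/2)/(5/4) = 2/5; row 2: (15/2)/(3/4) = 10. Minimum is 2/5 at row 1 (w1 leaves); pivot element 5/4.
Divide row 1 by 5/4; eliminate column c from the other rows.
Row 2 update in column a: 3/4 − (3/4)·(-3/5) = 6/5.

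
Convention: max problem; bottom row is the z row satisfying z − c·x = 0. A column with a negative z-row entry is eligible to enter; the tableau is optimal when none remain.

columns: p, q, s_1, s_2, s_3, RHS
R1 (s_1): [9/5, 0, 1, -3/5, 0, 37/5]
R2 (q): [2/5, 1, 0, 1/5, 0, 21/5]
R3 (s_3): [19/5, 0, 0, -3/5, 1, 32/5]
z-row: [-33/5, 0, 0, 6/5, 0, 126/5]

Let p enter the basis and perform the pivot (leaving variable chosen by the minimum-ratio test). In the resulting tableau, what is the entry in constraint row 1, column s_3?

Ratio test on column p — row 1: (37/5)/(9/5) = 37/9; row 2: (21/5)/(2/5) = 21/2; row 3: (32/5)/(19/5) = 32/19. Minimum is 32/19 at row 3 (s_3 leaves); pivot element 19/5.
Divide row 3 by 19/5; eliminate column p from the other rows.
Row 1 update in column s_3: 0 − (9/5)·(5/19) = -9/19.

-9/19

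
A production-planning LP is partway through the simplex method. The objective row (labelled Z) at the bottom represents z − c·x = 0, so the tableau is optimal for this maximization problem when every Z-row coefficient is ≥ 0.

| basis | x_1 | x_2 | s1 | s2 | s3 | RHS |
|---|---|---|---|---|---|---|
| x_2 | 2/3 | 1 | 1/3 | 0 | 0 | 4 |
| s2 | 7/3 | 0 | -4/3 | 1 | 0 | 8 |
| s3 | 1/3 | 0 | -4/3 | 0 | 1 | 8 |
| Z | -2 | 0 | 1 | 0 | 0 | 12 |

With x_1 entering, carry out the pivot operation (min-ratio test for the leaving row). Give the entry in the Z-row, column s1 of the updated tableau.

-1/7

Ratio test on column x_1 — row 1: 4/(2/3) = 6; row 2: 8/(7/3) = 24/7; row 3: 8/(1/3) = 24. Minimum is 24/7 at row 2 (s2 leaves); pivot element 7/3.
Divide row 2 by 7/3; eliminate column x_1 from the other rows.
Z-row update in column s1: 1 − (-2)·(-4/7) = -1/7.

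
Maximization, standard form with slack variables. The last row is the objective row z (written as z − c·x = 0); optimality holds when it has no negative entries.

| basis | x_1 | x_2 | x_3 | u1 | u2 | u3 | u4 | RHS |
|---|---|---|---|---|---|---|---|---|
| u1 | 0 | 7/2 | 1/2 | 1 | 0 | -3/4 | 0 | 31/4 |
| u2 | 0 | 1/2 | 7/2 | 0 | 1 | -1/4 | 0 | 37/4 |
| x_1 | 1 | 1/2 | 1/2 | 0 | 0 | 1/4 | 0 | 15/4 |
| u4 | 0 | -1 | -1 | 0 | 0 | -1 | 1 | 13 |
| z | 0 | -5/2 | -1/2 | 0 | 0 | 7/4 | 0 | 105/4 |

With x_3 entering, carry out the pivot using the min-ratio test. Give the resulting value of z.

Ratio test on column x_3 — row 1: (31/4)/(1/2) = 31/2; row 2: (37/4)/(7/2) = 37/14; row 3: (15/4)/(1/2) = 15/2; row 4: entry -1 ≤ 0. Minimum is 37/14 at row 2 (u2 leaves); pivot element 7/2.
Pivot on row 2; the z-row RHS becomes 105/4 − (-1/2)·(37/14) = 193/7.

193/7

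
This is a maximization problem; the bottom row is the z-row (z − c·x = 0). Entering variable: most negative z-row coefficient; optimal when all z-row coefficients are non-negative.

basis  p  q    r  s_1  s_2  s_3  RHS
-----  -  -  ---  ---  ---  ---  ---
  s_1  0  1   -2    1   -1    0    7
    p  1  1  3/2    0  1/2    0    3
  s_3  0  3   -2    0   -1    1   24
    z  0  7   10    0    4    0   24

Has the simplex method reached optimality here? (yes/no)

yes

Every z-row coefficient is ≥ 0, so the tableau is optimal.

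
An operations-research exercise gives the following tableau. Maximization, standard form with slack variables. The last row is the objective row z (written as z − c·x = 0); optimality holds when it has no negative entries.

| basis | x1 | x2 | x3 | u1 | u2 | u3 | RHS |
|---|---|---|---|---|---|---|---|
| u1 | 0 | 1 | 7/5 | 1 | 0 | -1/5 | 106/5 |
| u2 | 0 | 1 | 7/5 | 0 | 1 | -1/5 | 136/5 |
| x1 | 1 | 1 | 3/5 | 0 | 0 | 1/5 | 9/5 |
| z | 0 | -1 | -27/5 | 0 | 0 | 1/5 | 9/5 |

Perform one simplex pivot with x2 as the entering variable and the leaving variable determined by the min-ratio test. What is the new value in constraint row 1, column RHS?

97/5

Ratio test on column x2 — row 1: (106/5)/1 = 106/5; row 2: (136/5)/1 = 136/5; row 3: (9/5)/1 = 9/5. Minimum is 9/5 at row 3 (x1 leaves); pivot element 1.
Divide row 3 by 1; eliminate column x2 from the other rows.
Row 1 update in column RHS: 106/5 − 1·(9/5) = 97/5.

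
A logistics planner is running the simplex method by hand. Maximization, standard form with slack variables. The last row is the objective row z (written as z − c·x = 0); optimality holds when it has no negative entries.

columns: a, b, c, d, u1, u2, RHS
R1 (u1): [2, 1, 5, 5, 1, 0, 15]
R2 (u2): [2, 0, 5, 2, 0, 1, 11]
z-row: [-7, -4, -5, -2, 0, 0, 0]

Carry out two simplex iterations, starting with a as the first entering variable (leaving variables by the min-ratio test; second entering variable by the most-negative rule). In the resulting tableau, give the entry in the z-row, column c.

25/2

Ratio test on column a — row 1: 15/2 = 15/2; row 2: 11/2 = 11/2. Minimum is 11/2 at row 2 (u2 leaves); pivot element 2.
Divide row 2 by 2; eliminate column a from the other rows.
Second iteration: most negative z-row entry is -4 in column b, so b enters.
Ratio test on column b — row 1: 4/1 = 4; row 2: entry 0 ≤ 0. Minimum is 4 at row 1 (u1 leaves); pivot element 1.
Divide row 1 by 1; eliminate column b from the other rows.
After both pivots, the entry at the z-row, column c is 25/2.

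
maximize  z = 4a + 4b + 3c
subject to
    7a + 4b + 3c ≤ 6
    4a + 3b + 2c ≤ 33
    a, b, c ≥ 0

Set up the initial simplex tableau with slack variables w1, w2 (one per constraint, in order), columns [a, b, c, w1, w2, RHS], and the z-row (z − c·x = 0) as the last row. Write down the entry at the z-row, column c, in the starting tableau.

-3

The z-row carries the negated objective coefficients: the c entry is -3.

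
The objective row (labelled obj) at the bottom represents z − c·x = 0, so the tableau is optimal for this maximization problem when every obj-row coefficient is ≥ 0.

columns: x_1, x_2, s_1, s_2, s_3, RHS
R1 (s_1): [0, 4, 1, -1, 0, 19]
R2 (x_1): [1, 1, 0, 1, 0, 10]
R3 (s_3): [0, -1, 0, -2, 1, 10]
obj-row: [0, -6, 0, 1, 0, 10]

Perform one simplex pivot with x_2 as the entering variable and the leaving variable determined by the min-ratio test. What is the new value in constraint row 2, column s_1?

-1/4

Ratio test on column x_2 — row 1: 19/4 = 19/4; row 2: 10/1 = 10; row 3: entry -1 ≤ 0. Minimum is 19/4 at row 1 (s_1 leaves); pivot element 4.
Divide row 1 by 4; eliminate column x_2 from the other rows.
Row 2 update in column s_1: 0 − 1·(1/4) = -1/4.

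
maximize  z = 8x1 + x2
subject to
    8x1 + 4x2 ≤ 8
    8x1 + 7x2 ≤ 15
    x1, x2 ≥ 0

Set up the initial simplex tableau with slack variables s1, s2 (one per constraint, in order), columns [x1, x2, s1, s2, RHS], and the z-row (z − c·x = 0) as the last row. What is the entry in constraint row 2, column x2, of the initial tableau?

7

Constraint 2 has coefficient 7 on x2.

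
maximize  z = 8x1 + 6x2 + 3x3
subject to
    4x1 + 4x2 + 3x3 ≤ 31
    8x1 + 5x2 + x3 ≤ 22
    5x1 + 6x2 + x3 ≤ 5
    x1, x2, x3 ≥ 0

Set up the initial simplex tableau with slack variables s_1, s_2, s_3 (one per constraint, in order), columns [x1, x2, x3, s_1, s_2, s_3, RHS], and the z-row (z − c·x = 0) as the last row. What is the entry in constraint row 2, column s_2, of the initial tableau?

Slack s_2 belongs to constraint 2; its column is the unit vector e_2, so the entry in row 2 is 1.

1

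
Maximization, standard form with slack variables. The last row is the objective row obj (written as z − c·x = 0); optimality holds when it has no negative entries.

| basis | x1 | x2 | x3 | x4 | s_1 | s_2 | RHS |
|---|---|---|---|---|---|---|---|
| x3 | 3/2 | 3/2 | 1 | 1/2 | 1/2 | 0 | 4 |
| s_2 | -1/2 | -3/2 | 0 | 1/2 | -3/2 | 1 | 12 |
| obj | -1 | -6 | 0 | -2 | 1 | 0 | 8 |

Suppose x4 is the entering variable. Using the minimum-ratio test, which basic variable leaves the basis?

Column x4 entries and ratios — x3: 4/(1/2) = 8; s_2: 12/(1/2) = 24.
Smallest ratio is 8 in the row of x3, so x3 leaves.

x3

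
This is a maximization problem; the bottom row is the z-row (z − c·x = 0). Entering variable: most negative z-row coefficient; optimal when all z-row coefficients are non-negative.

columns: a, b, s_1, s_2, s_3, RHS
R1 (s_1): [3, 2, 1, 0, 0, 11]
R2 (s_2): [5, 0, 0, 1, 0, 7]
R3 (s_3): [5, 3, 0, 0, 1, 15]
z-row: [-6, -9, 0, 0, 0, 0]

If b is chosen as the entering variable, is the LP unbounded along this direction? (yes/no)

no

Column b has positive entries in row(s) 1, 3, so the ratio test bounds it — not unbounded.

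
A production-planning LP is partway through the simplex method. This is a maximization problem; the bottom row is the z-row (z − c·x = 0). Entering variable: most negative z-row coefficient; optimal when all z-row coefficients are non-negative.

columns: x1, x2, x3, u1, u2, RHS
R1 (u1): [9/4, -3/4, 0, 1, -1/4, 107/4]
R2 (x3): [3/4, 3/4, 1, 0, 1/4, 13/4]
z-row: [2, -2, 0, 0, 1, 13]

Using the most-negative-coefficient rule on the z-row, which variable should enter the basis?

Negative z-row entries: x2: -2.
The most negative is -2 in column x2, so x2 enters.

x2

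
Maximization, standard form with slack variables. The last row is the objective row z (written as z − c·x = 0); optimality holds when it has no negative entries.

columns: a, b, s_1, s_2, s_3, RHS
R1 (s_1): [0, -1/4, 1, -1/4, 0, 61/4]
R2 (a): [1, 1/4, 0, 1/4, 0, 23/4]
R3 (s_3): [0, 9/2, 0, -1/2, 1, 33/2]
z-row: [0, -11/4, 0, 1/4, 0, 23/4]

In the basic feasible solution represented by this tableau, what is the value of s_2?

s_2 is not in the basis, so in the current basic feasible solution s_2 = 0.

0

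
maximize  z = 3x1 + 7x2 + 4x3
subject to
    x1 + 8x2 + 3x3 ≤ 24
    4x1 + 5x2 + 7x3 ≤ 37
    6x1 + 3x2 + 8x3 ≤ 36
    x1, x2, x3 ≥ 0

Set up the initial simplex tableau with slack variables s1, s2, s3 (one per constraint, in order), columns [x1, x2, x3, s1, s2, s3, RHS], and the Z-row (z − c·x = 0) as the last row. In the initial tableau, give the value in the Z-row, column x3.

-4

The Z-row carries the negated objective coefficients: the x3 entry is -4.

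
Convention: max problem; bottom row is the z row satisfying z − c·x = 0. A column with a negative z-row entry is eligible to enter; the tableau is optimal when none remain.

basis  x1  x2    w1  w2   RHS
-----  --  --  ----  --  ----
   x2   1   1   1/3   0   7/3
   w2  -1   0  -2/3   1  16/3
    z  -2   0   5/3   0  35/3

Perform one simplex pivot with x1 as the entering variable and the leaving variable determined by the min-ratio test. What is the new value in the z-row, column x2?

2

Ratio test on column x1 — row 1: (7/3)/1 = 7/3; row 2: entry -1 ≤ 0. Minimum is 7/3 at row 1 (x2 leaves); pivot element 1.
Divide row 1 by 1; eliminate column x1 from the other rows.
z-row update in column x2: 0 − (-2)·1 = 2.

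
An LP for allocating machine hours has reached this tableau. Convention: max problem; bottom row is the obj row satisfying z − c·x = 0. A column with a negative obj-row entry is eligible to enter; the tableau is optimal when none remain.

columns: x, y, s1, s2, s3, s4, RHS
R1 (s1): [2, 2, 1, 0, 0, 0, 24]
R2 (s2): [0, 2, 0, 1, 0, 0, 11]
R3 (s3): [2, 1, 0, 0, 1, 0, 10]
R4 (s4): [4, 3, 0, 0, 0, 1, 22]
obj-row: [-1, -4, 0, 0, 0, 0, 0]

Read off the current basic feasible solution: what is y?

y is not in the basis, so in the current basic feasible solution y = 0.

0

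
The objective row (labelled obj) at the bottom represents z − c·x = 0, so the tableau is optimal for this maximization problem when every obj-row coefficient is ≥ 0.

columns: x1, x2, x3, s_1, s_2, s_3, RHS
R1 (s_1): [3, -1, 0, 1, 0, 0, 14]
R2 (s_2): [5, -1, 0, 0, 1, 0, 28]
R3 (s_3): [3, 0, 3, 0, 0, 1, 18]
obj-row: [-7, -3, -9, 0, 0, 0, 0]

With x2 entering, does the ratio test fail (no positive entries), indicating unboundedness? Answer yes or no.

yes

Every constraint-row entry in column x2 is ≤ 0, so increasing x2 is unbounded.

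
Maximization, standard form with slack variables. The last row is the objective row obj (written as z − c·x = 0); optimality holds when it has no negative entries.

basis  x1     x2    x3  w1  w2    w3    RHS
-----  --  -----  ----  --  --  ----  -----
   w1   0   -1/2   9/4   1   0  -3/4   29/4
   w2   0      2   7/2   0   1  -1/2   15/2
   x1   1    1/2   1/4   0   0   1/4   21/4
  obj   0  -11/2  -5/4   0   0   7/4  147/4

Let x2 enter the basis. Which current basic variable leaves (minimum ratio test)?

w2

Column x2 entries and ratios — w1: -1/2 ≤ 0, skip; w2: (15/2)/2 = 15/4; x1: (21/4)/(1/2) = 21/2.
Smallest ratio is 15/4 in the row of w2, so w2 leaves.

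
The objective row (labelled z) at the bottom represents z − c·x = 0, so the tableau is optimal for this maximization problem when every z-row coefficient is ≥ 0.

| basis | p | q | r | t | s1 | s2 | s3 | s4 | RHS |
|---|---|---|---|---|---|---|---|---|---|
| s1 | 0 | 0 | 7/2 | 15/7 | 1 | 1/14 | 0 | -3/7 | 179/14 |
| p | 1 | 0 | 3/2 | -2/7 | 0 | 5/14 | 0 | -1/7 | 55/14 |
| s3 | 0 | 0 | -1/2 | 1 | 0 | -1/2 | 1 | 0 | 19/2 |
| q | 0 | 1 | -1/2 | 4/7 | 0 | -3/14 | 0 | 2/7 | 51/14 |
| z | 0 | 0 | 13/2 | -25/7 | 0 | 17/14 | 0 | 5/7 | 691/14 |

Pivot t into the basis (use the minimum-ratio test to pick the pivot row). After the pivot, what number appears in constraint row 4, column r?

-43/30

Ratio test on column t — row 1: (179/14)/(15/7) = 179/30; row 2: entry -2/7 ≤ 0; row 3: (19/2)/1 = 19/2; row 4: (51/14)/(4/7) = 51/8. Minimum is 179/30 at row 1 (s1 leaves); pivot element 15/7.
Divide row 1 by 15/7; eliminate column t from the other rows.
Row 4 update in column r: -1/2 − (4/7)·(49/30) = -43/30.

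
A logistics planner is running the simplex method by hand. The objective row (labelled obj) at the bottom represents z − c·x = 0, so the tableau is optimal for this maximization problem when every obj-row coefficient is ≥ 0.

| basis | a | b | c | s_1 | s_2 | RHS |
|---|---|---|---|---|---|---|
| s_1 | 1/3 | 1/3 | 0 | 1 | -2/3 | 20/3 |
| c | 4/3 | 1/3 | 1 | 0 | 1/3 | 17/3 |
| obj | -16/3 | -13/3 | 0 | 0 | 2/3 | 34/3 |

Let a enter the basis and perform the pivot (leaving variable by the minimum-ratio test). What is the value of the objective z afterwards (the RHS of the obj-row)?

Ratio test on column a — row 1: (20/3)/(1/3) = 20; row 2: (17/3)/(4/3) = 17/4. Minimum is 17/4 at row 2 (c leaves); pivot element 4/3.
Pivot on row 2; the obj-row RHS becomes 34/3 − (-16/3)·(17/4) = 34.

34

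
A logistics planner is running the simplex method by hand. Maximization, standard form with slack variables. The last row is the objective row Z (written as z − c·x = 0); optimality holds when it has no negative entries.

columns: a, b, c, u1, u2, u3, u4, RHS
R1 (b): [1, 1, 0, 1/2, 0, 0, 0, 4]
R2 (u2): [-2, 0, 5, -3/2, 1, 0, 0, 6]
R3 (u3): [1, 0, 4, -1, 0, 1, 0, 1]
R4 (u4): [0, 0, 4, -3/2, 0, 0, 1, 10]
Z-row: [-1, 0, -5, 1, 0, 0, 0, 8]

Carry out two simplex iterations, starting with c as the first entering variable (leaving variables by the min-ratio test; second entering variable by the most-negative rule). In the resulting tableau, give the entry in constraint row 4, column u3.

-1

Ratio test on column c — row 1: entry 0 ≤ 0; row 2: 6/5 = 6/5; row 3: 1/4 = 1/4; row 4: 10/4 = 5/2. Minimum is 1/4 at row 3 (u3 leaves); pivot element 4.
Divide row 3 by 4; eliminate column c from the other rows.
Second iteration: most negative Z-row entry is -1/4 in column u1, so u1 enters.
Ratio test on column u1 — row 1: 4/(1/2) = 8; row 2: entry -1/4 ≤ 0; row 3: entry -1/4 ≤ 0; row 4: entry -1/2 ≤ 0. Minimum is 8 at row 1 (b leaves); pivot element 1/2.
Divide row 1 by 1/2; eliminate column u1 from the other rows.
After both pivots, the entry at constraint row 4, column u3 is -1.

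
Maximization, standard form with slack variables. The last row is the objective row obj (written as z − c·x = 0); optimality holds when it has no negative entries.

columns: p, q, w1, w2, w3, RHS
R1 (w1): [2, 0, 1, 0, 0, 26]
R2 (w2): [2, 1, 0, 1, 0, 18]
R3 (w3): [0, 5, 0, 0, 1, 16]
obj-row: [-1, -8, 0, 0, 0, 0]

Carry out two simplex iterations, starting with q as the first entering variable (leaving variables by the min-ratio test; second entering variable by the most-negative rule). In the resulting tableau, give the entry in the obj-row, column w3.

Ratio test on column q — row 1: entry 0 ≤ 0; row 2: 18/1 = 18; row 3: 16/5 = 16/5. Minimum is 16/5 at row 3 (w3 leaves); pivot element 5.
Divide row 3 by 5; eliminate column q from the other rows.
Second iteration: most negative obj-row entry is -1 in column p, so p enters.
Ratio test on column p — row 1: 26/2 = 13; row 2: (74/5)/2 = 37/5; row 3: entry 0 ≤ 0. Minimum is 37/5 at row 2 (w2 leaves); pivot element 2.
Divide row 2 by 2; eliminate column p from the other rows.
After both pivots, the entry at the obj-row, column w3 is 3/2.

3/2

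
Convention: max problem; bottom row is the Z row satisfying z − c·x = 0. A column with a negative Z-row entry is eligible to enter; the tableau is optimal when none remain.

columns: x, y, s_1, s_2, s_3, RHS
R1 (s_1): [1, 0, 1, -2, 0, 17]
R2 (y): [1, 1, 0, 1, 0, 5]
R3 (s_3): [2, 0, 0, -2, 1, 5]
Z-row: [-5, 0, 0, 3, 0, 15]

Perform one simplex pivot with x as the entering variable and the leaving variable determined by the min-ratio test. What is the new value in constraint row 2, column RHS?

Ratio test on column x — row 1: 17/1 = 17; row 2: 5/1 = 5; row 3: 5/2 = 5/2. Minimum is 5/2 at row 3 (s_3 leaves); pivot element 2.
Divide row 3 by 2; eliminate column x from the other rows.
Row 2 update in column RHS: 5 − 1·(5/2) = 5/2.

5/2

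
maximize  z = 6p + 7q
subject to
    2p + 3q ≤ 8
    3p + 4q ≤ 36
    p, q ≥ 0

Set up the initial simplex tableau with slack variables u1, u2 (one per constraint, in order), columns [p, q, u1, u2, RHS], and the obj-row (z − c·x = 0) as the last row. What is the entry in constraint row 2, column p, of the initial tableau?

3

Constraint 2 has coefficient 3 on p.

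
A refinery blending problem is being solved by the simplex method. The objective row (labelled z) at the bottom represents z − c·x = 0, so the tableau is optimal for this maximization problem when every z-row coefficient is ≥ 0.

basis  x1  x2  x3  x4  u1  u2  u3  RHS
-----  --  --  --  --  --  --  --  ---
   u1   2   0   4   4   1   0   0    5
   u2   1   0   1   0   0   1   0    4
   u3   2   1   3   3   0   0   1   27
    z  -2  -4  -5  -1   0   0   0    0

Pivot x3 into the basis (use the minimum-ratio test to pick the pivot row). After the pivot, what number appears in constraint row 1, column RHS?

Ratio test on column x3 — row 1: 5/4 = 5/4; row 2: 4/1 = 4; row 3: 27/3 = 9. Minimum is 5/4 at row 1 (u1 leaves); pivot element 4.
Divide row 1 by 4; eliminate column x3 from the other rows.
In the new row 1, the RHS entry is the old entry divided by the pivot: 5/4 = 5/4.

5/4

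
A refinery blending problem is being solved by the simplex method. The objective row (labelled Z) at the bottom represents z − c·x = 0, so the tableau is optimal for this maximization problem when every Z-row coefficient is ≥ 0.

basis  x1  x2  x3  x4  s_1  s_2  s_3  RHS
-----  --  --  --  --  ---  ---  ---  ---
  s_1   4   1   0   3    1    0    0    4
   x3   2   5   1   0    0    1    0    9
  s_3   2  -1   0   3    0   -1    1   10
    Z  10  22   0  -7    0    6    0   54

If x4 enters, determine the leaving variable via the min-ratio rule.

Column x4 entries and ratios — s_1: 4/3 = 4/3; x3: 0 ≤ 0, skip; s_3: 10/3 = 10/3.
Smallest ratio is 4/3 in the row of s_1, so s_1 leaves.

s_1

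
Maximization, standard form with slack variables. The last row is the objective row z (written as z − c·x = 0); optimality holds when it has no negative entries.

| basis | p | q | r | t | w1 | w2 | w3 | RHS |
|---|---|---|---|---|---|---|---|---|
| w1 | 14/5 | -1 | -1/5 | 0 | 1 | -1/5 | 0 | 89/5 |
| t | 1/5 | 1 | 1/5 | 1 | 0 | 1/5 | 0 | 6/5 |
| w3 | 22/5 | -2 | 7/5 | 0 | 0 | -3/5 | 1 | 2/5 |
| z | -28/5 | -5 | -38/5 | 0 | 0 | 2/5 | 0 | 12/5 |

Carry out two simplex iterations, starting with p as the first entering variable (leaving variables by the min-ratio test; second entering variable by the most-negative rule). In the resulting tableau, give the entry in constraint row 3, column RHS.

7/12

Ratio test on column p — row 1: (89/5)/(14/5) = 89/14; row 2: (6/5)/(1/5) = 6; row 3: (2/5)/(22/5) = 1/11. Minimum is 1/11 at row 3 (w3 leaves); pivot element 22/5.
Divide row 3 by 22/5; eliminate column p from the other rows.
Second iteration: most negative z-row entry is -83/11 in column q, so q enters.
Ratio test on column q — row 1: (193/11)/(3/11) = 193/3; row 2: (13/11)/(12/11) = 13/12; row 3: entry -5/11 ≤ 0. Minimum is 13/12 at row 2 (t leaves); pivot element 12/11.
Divide row 2 by 12/11; eliminate column q from the other rows.
After both pivots, the entry at constraint row 3, column RHS is 7/12.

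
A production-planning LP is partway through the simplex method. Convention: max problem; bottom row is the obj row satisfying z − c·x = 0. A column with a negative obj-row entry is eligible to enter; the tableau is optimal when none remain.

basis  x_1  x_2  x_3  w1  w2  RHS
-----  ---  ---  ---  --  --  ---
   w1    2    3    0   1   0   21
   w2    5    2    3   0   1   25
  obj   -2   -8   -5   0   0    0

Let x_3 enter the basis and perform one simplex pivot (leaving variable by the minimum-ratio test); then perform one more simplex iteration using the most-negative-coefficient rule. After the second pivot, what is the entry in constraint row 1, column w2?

0

Ratio test on column x_3 — row 1: entry 0 ≤ 0; row 2: 25/3 = 25/3. Minimum is 25/3 at row 2 (w2 leaves); pivot element 3.
Divide row 2 by 3; eliminate column x_3 from the other rows.
Second iteration: most negative obj-row entry is -14/3 in column x_2, so x_2 enters.
Ratio test on column x_2 — row 1: 21/3 = 7; row 2: (25/3)/(2/3) = 25/2. Minimum is 7 at row 1 (w1 leaves); pivot element 3.
Divide row 1 by 3; eliminate column x_2 from the other rows.
After both pivots, the entry at constraint row 1, column w2 is 0.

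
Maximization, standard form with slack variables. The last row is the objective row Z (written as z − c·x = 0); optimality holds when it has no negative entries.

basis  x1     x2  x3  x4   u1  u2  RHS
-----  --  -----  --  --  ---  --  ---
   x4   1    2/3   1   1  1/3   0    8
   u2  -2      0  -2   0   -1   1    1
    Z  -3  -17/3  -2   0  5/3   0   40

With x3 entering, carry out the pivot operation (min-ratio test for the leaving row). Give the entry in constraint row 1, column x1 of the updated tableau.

Ratio test on column x3 — row 1: 8/1 = 8; row 2: entry -2 ≤ 0. Minimum is 8 at row 1 (x4 leaves); pivot element 1.
Divide row 1 by 1; eliminate column x3 from the other rows.
In the new row 1, the x1 entry is the old entry divided by the pivot: 1/1 = 1.

1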